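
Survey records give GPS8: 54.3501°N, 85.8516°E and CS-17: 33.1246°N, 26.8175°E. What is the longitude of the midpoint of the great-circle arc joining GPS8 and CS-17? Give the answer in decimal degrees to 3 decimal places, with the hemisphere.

Bx = cos φ₂ cos Δλ = 0.430909,  By = cos φ₂ sin Δλ = -0.718121
φₘ = atan2(sin φ₁ + sin φ₂, √((cos φ₁ + Bx)² + By²)) = 47.56933°
λₘ = λ₁ + atan2(By, cos φ₁ + Bx) = 50.53832°

50.538°E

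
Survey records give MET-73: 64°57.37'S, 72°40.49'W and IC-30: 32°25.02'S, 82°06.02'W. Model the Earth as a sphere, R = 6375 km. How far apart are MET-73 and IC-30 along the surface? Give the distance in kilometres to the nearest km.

3677 km

MET-73: φ = -64.95617°, λ = -72.67483°
IC-30: φ = -32.41700°, λ = -82.10033°
Δφ = 32.5392°,  Δλ = -9.4255°
a = sin²(Δφ/2) + cos φ₁ cos φ₂ sin²(Δλ/2) = 0.080900
c = 2·arcsin(√a) = 0.576823 rad = 33.0495°
d = R·c = 6375 × 0.576823 = 3677.2 km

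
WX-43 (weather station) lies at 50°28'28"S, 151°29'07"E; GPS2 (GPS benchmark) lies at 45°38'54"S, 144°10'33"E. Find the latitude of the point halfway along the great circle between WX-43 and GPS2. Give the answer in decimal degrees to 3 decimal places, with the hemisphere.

WX-43: φ = -50.47444°, λ = +151.48528°
GPS2: φ = -45.64833°, λ = +144.17583°
Bx = cos φ₂ cos Δλ = 0.693379,  By = cos φ₂ sin Δλ = -0.088940
φₘ = atan2(sin φ₁ + sin φ₂, √((cos φ₁ + Bx)² + By²)) = -48.11924°
λₘ = λ₁ + atan2(By, cos φ₁ + Bx) = 147.65891°

48.119°S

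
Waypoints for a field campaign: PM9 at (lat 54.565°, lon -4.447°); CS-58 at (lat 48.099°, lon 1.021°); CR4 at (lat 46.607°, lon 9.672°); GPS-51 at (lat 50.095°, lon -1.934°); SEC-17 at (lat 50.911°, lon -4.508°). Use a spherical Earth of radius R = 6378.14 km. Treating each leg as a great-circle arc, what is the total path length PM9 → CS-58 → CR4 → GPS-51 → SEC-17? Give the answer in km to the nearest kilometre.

2631 km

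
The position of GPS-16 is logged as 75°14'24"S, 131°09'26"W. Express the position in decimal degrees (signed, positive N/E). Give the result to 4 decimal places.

-75.2400°, -131.1572°

lat: 75.2400° S → -75.2400°
lon: 131.1572° W → -131.1572°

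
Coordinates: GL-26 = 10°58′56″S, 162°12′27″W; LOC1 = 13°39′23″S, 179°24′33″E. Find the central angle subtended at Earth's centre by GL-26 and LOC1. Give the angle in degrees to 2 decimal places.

GL-26: φ = -10.98222°, λ = -162.20750°
LOC1: φ = -13.65639°, λ = +179.40917°
Δφ = -2.6742°,  Δλ = -18.3833°
a = sin²(Δφ/2) + cos φ₁ cos φ₂ sin²(Δλ/2) = 0.024885
c = 2·arcsin(√a) = 0.316824 rad = 18.1527°

18.15°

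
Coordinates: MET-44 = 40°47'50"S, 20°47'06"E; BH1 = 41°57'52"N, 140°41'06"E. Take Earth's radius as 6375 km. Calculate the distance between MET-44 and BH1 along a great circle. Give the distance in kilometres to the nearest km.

15115 km

MET-44: φ = -40.79722°, λ = +20.78500°
BH1: φ = +41.96444°, λ = +140.68500°
Δφ = 82.7617°,  Δλ = 119.9000°
a = sin²(Δφ/2) + cos φ₁ cos φ₂ sin²(Δλ/2) = 0.858747
c = 2·arcsin(√a) = 2.370994 rad = 135.8480°
d = R·c = 6375 × 2.370994 = 15115.1 km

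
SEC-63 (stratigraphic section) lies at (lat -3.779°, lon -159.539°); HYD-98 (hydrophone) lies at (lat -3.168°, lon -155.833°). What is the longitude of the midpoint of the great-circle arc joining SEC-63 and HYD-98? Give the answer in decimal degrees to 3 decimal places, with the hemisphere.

Bx = cos φ₂ cos Δλ = 0.996384,  By = cos φ₂ sin Δλ = 0.064538
φₘ = atan2(sin φ₁ + sin φ₂, √((cos φ₁ + Bx)² + By²)) = -3.47531°
λₘ = λ₁ + atan2(By, cos φ₁ + Bx) = -157.68540°

157.685°W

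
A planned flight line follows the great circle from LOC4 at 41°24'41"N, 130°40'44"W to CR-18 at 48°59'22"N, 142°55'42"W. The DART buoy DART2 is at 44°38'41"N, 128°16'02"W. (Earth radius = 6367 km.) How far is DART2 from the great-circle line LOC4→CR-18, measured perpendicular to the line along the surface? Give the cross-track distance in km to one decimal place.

389.7 km

LOC4: φ = +41.41139°, λ = -130.67889°
CR-18: φ = +48.98944°, λ = -142.92833°
DART2: φ = +44.64472°, λ = -128.26722°
δ₁₃ = central angle LOC4→DART2 = 0.064268 rad  (haversine)
θ₁₃ = bearing LOC4→DART2 = 27.785°,  θ₁₂ = bearing LOC4→CR-18 = 315.517°
dₓₜ = R·arcsin(sin δ₁₃ · sin(θ₁₃ − θ₁₂)) = 6367·arcsin(0.06422·sin(-287.732°)) = 389.731 km
|dₓₜ| = 389.731 km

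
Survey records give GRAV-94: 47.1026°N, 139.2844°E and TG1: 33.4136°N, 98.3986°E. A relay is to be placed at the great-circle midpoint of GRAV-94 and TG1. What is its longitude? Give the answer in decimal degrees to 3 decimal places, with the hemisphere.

116.672°E

Bx = cos φ₂ cos Δλ = 0.631059,  By = cos φ₂ sin Δλ = -0.546367
φₘ = atan2(sin φ₁ + sin φ₂, √((cos φ₁ + Bx)² + By²)) = 42.08434°
λₘ = λ₁ + atan2(By, cos φ₁ + Bx) = 116.67176°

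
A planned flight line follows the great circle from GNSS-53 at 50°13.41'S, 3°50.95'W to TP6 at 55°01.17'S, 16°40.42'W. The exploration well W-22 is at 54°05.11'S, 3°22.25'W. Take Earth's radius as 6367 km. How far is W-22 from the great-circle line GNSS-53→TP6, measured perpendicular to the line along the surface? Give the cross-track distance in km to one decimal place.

GNSS-53: φ = -50.22350°, λ = -3.84917°
TP6: φ = -55.01950°, λ = -16.67367°
W-22: φ = -54.08517°, λ = -3.37083°
δ₁₃ = central angle GNSS-53→W-22 = 0.067593 rad  (haversine)
θ₁₃ = bearing GNSS-53→W-22 = 175.842°,  θ₁₂ = bearing GNSS-53→TP6 = 233.373°
dₓₜ = R·arcsin(sin δ₁₃ · sin(θ₁₃ − θ₁₂)) = 6367·arcsin(0.06754·sin(-57.531°)) = -363.008 km
|dₓₜ| = 363.008 km

363.0 km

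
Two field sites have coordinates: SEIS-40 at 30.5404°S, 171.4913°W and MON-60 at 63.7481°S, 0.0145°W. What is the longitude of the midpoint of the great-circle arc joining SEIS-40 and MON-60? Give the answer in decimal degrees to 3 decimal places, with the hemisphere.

162.699°W

Bx = cos φ₂ cos Δλ = -0.437433,  By = cos φ₂ sin Δλ = 0.065556
φₘ = atan2(sin φ₁ + sin φ₂, √((cos φ₁ + Bx)² + By²)) = -73.02519°
λₘ = λ₁ + atan2(By, cos φ₁ + Bx) = -162.69890°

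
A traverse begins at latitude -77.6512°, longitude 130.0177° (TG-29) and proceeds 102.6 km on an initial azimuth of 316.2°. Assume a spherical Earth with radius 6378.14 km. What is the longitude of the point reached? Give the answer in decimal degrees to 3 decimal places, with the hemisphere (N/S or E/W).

δ = d/R = 102.6/6378.14 = 0.016086 rad
φ₂ = arcsin(sin φ₁ cos δ + cos φ₁ sin δ cos θ)
   = arcsin(-0.97686·0.99987 + 0.21386·0.01609·0.72176) = -76.97059°
λ₂ = λ₁ + atan2(sin θ sin δ cos φ₁, cos δ − sin φ₁ sin φ₂) = 127.18711°

127.187°E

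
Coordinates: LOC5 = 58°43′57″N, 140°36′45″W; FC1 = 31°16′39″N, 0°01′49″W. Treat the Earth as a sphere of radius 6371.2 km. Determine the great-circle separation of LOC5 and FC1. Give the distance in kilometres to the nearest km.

LOC5: φ = +58.73250°, λ = -140.61250°
FC1: φ = +31.27750°, λ = -0.03028°
Δφ = -27.4550°,  Δλ = 140.5822°
a = sin²(Δφ/2) + cos φ₁ cos φ₂ sin²(Δλ/2) = 0.449461
c = 2·arcsin(√a) = 1.469546 rad = 84.1988°
d = R·c = 6371.2 × 1.469546 = 9362.8 km

9363 km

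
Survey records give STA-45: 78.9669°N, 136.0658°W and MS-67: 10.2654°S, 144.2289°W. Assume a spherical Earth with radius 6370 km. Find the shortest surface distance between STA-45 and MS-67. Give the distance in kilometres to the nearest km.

9933 km

Δφ = -89.2323°,  Δλ = -8.1631°
a = sin²(Δφ/2) + cos φ₁ cos φ₂ sin²(Δλ/2) = 0.494255
c = 2·arcsin(√a) = 1.559306 rad = 89.3416°
d = R·c = 6370 × 1.559306 = 9932.8 km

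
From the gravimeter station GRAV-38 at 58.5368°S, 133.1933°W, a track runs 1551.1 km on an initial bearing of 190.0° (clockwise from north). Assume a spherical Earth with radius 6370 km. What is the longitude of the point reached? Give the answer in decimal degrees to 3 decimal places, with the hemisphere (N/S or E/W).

δ = d/R = 1551.1/6370 = 0.243501 rad
φ₂ = arcsin(sin φ₁ cos δ + cos φ₁ sin δ cos θ)
   = arcsin(-0.85298·0.97050 + 0.52195·0.24110·-0.98481) = -72.12792°
λ₂ = λ₁ + atan2(sin θ sin δ cos φ₁, cos δ − sin φ₁ sin φ₂) = -141.03414°

141.034°W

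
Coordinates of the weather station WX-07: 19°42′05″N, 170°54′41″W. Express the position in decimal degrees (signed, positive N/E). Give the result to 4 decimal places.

+19.7014°, -170.9114°

lat: 19.7014° N → +19.7014°
lon: 170.9114° W → -170.9114°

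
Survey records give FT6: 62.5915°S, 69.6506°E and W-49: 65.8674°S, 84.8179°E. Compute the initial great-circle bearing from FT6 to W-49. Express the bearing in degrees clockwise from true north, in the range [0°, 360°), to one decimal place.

Δλ = 15.1673°
y = sin Δλ · cos φ₂ = 0.106971
x = cos φ₁ sin φ₂ − sin φ₁ cos φ₂ cos Δλ = -0.069787
θ = atan2(y, x) = 123.1203° → 123.1203° (mod 360°)

123.1°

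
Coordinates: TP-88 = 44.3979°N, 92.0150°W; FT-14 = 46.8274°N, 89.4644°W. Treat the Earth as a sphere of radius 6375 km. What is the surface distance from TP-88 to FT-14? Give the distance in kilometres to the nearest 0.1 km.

335.3 km

Δφ = 2.4295°,  Δλ = 2.5506°
a = sin²(Δφ/2) + cos φ₁ cos φ₂ sin²(Δλ/2) = 0.000692
c = 2·arcsin(√a) = 0.052602 rad = 3.0139°
d = R·c = 6375 × 0.052602 = 335.3 km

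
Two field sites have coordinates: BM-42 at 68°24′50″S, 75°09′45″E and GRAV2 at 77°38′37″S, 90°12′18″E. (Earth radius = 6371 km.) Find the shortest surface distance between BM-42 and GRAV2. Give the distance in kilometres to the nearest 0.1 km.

BM-42: φ = -68.41389°, λ = +75.16250°
GRAV2: φ = -77.64361°, λ = +90.20500°
Δφ = -9.2297°,  Δλ = 15.0425°
a = sin²(Δφ/2) + cos φ₁ cos φ₂ sin²(Δλ/2) = 0.007822
c = 2·arcsin(√a) = 0.177118 rad = 10.1481°
d = R·c = 6371 × 0.177118 = 1128.4 km

1128.4 km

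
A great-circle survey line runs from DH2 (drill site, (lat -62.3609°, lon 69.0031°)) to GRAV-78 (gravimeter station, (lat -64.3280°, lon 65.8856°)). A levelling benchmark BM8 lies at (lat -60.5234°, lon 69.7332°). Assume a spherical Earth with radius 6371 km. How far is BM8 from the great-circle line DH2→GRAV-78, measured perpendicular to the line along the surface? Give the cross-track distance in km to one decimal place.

δ₁₃ = central angle DH2→BM8 = 0.032643 rad  (haversine)
θ₁₃ = bearing DH2→BM8 = 11.076°,  θ₁₂ = bearing DH2→GRAV-78 = 214.027°
dₓₜ = R·arcsin(sin δ₁₃ · sin(θ₁₃ − θ₁₂)) = 6371·arcsin(0.03264·sin(-202.951°)) = 81.085 km
|dₓₜ| = 81.085 km

81.1 km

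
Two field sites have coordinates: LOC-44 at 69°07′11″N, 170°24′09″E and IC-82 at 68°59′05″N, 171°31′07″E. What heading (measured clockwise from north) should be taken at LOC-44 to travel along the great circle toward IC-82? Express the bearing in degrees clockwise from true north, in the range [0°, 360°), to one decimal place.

LOC-44: φ = +69.11972°, λ = +170.40250°
IC-82: φ = +68.98472°, λ = +171.51861°
Δλ = 1.1161°
y = sin Δλ · cos φ₂ = 0.006985
x = cos φ₁ sin φ₂ − sin φ₁ cos φ₂ cos Δλ = -0.002293
θ = atan2(y, x) = 108.1701° → 108.1701° (mod 360°)

108.2°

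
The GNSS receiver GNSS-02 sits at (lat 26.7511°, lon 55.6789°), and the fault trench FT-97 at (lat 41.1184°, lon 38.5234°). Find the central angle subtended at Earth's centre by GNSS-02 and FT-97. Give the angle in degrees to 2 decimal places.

20.15°

Δφ = 14.3673°,  Δλ = -17.1555°
a = sin²(Δφ/2) + cos φ₁ cos φ₂ sin²(Δλ/2) = 0.030603
c = 2·arcsin(√a) = 0.351684 rad = 20.1500°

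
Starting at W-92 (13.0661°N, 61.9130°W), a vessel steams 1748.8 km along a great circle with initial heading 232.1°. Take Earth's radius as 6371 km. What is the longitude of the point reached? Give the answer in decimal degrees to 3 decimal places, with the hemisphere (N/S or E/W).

δ = d/R = 1748.8/6371 = 0.274494 rad
φ₂ = arcsin(sin φ₁ cos δ + cos φ₁ sin δ cos θ)
   = arcsin(0.22607·0.96256 + 0.97411·0.27106·-0.61429) = 3.17663°
λ₂ = λ₁ + atan2(sin θ sin δ cos φ₁, cos δ − sin φ₁ sin φ₂) = -74.28266°

74.283°W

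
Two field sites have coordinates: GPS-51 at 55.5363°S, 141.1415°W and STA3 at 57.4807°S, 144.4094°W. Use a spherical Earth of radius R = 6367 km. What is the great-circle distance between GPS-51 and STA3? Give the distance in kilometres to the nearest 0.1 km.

294.6 km

Δφ = -1.9444°,  Δλ = -3.2679°
a = sin²(Δφ/2) + cos φ₁ cos φ₂ sin²(Δλ/2) = 0.000535
c = 2·arcsin(√a) = 0.046274 rad = 2.6513°
d = R·c = 6367 × 0.046274 = 294.6 km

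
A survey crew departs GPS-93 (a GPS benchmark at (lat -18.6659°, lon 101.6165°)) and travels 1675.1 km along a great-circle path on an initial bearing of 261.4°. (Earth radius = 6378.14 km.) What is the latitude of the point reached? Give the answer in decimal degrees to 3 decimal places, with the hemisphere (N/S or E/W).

δ = d/R = 1675.1/6378.14 = 0.262631 rad
φ₂ = arcsin(sin φ₁ cos δ + cos φ₁ sin δ cos θ)
   = arcsin(-0.32005·0.96571 + 0.94740·0.25962·-0.14954) = -20.23403°
λ₂ = λ₁ + atan2(sin θ sin δ cos φ₁, cos δ − sin φ₁ sin φ₂) = 85.73866°

20.234°S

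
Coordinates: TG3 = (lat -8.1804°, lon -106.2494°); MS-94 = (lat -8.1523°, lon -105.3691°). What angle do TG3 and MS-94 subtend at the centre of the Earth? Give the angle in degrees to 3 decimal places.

0.872°

Δφ = 0.0281°,  Δλ = 0.8803°
a = sin²(Δφ/2) + cos φ₁ cos φ₂ sin²(Δλ/2) = 0.000058
c = 2·arcsin(√a) = 0.015216 rad = 0.8718°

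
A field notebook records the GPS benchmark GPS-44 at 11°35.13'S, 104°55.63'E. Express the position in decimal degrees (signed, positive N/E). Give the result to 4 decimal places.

-11.5855°, +104.9272°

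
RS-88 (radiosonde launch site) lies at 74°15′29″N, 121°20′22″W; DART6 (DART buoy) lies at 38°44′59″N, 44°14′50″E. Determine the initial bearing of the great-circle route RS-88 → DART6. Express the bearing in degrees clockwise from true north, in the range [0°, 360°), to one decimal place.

12.2°

RS-88: φ = +74.25806°, λ = -121.33944°
DART6: φ = +38.74972°, λ = +44.24722°
Δλ = 165.5867°
y = sin Δλ · cos φ₂ = 0.194126
x = cos φ₁ sin φ₂ − sin φ₁ cos φ₂ cos Δλ = 0.896826
θ = atan2(y, x) = 12.2138° → 12.2138° (mod 360°)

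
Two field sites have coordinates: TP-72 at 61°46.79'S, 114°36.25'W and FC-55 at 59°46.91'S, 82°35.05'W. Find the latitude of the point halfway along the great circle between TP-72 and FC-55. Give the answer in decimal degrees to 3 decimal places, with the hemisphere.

61.735°S

TP-72: φ = -61.77983°, λ = -114.60417°
FC-55: φ = -59.78183°, λ = -82.58417°
Bx = cos φ₂ cos Δλ = 0.426724,  By = cos φ₂ sin Δλ = 0.266854
φₘ = atan2(sin φ₁ + sin φ₂, √((cos φ₁ + Bx)² + By²)) = -61.73541°
λₘ = λ₁ + atan2(By, cos φ₁ + Bx) = -98.08164°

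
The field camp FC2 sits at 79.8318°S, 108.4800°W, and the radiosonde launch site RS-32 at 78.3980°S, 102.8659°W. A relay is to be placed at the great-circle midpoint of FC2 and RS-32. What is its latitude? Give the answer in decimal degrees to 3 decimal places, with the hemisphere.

Bx = cos φ₂ cos Δλ = 0.200147,  By = cos φ₂ sin Δλ = 0.019674
φₘ = atan2(sin φ₁ + sin φ₂, √((cos φ₁ + Bx)² + By²)) = -79.12760°
λₘ = λ₁ + atan2(By, cos φ₁ + Bx) = -105.49015°

79.128°S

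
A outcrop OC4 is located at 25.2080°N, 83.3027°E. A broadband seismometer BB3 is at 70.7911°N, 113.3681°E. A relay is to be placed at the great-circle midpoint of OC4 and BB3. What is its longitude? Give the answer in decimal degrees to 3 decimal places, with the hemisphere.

91.192°E

Bx = cos φ₂ cos Δλ = 0.284746,  By = cos φ₂ sin Δλ = 0.164832
φₘ = atan2(sin φ₁ + sin φ₂, √((cos φ₁ + Bx)² + By²)) = 48.76846°
λₘ = λ₁ + atan2(By, cos φ₁ + Bx) = 91.19198°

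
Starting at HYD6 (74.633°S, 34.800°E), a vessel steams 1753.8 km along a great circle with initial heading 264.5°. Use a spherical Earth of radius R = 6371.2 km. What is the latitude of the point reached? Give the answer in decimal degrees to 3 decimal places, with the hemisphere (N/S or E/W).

δ = d/R = 1753.8/6371.2 = 0.275270 rad
φ₂ = arcsin(sin φ₁ cos δ + cos φ₁ sin δ cos θ)
   = arcsin(-0.96425·0.96235 + 0.26500·0.27181·-0.09585) = -69.20388°
λ₂ = λ₁ + atan2(sin θ sin δ cos φ₁, cos δ − sin φ₁ sin φ₂) = -14.84385°

69.204°S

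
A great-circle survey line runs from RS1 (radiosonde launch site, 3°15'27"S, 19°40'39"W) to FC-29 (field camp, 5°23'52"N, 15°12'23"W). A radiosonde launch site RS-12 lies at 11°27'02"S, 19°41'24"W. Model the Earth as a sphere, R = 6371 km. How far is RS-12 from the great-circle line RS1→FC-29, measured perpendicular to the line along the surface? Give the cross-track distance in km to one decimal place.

415.6 km

RS1: φ = -3.25750°, λ = -19.67750°
FC-29: φ = +5.39778°, λ = -15.20639°
RS-12: φ = -11.45056°, λ = -19.69000°
δ₁₃ = central angle RS1→RS-12 = 0.142996 rad  (haversine)
θ₁₃ = bearing RS1→RS-12 = 180.086°,  θ₁₂ = bearing RS1→FC-29 = 27.308°
dₓₜ = R·arcsin(sin δ₁₃ · sin(θ₁₃ − θ₁₂)) = 6371·arcsin(0.14251·sin(152.778°)) = 415.615 km
|dₓₜ| = 415.615 km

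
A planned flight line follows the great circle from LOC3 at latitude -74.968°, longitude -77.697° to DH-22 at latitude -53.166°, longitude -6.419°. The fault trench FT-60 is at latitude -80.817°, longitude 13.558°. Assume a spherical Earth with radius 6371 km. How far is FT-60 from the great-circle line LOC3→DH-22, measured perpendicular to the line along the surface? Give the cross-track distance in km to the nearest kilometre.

1630 km

δ₁₃ = central angle LOC3→FT-60 = 0.309464 rad  (haversine)
θ₁₃ = bearing LOC3→FT-60 = 148.406°,  θ₁₂ = bearing LOC3→DH-22 = 92.193°
dₓₜ = R·arcsin(sin δ₁₃ · sin(θ₁₃ − θ₁₂)) = 6371·arcsin(0.30455·sin(56.213°)) = 1630.327 km
|dₓₜ| = 1630.327 km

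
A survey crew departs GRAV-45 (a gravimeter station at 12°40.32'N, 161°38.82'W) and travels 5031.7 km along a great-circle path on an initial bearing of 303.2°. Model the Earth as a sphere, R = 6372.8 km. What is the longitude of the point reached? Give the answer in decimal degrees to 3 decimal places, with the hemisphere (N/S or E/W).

153.716°E

GRAV-45: φ = +12.67200°, λ = -161.64700°
δ = d/R = 5031.7/6372.8 = 0.789559 rad
φ₂ = arcsin(sin φ₁ cos δ + cos φ₁ sin δ cos θ)
   = arcsin(0.21937·0.70416 + 0.97564·0.71004·0.54756) = 32.26215°
λ₂ = λ₁ + atan2(sin θ sin δ cos φ₁, cos δ − sin φ₁ sin φ₂) = 153.71612°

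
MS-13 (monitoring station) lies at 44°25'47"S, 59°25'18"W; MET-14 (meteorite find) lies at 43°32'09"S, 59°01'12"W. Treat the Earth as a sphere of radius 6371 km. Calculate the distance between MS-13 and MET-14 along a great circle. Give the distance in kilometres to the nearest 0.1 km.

MS-13: φ = -44.42972°, λ = -59.42167°
MET-14: φ = -43.53583°, λ = -59.02000°
Δφ = 0.8939°,  Δλ = 0.4017°
a = sin²(Δφ/2) + cos φ₁ cos φ₂ sin²(Δλ/2) = 0.000067
c = 2·arcsin(√a) = 0.016396 rad = 0.9394°
d = R·c = 6371 × 0.016396 = 104.5 km

104.5 km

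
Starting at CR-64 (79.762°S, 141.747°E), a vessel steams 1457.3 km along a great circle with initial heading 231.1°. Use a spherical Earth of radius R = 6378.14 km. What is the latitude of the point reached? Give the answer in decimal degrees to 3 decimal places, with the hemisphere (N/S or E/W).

δ = d/R = 1457.3/6378.14 = 0.228484 rad
φ₂ = arcsin(sin φ₁ cos δ + cos φ₁ sin δ cos θ)
   = arcsin(-0.98408·0.97401 + 0.17774·0.22650·-0.62796) = -79.66737°
λ₂ = λ₁ + atan2(sin θ sin δ cos φ₁, cos δ − sin φ₁ sin φ₂) = 62.39732°

79.667°S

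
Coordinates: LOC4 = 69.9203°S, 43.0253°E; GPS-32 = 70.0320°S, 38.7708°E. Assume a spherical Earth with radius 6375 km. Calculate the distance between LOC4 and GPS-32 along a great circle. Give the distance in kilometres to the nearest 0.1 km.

162.5 km

Δφ = -0.1117°,  Δλ = -4.2545°
a = sin²(Δφ/2) + cos φ₁ cos φ₂ sin²(Δλ/2) = 0.000162
c = 2·arcsin(√a) = 0.025495 rad = 1.4608°
d = R·c = 6375 × 0.025495 = 162.5 km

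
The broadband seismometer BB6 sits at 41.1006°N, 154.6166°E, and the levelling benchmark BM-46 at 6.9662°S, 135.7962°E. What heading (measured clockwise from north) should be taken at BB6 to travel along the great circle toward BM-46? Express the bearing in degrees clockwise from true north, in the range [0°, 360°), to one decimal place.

Δλ = -18.8204°
y = sin Δλ · cos φ₂ = -0.320221
x = cos φ₁ sin φ₂ − sin φ₁ cos φ₂ cos Δλ = -0.709037
θ = atan2(y, x) = -155.6947° → 204.3053° (mod 360°)

204.3°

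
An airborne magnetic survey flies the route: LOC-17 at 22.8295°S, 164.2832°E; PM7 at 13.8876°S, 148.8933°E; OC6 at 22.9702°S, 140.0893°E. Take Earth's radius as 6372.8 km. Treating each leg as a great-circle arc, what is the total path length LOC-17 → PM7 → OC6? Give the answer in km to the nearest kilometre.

LOC-17→PM7: c = 0.298551 rad, d = 1902.61 km
PM7→OC6: c = 0.215213 rad, d = 1371.51 km
Total = 1902.61 + 1371.51 = 3274.12 km

3274 km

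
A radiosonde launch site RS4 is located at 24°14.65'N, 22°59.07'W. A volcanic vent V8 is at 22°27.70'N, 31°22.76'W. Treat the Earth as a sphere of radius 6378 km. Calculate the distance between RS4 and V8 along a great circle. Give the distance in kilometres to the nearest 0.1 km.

RS4: φ = +24.24417°, λ = -22.98450°
V8: φ = +22.46167°, λ = -31.37933°
Δφ = -1.7825°,  Δλ = -8.3948°
a = sin²(Δφ/2) + cos φ₁ cos φ₂ sin²(Δλ/2) = 0.004756
c = 2·arcsin(√a) = 0.138039 rad = 7.9090°
d = R·c = 6378 × 0.138039 = 880.4 km

880.4 km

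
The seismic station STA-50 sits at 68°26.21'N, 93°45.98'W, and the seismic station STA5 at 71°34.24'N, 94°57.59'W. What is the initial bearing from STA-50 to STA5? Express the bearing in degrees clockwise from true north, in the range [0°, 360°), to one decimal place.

353.1°

STA-50: φ = +68.43683°, λ = -93.76633°
STA5: φ = +71.57067°, λ = -94.95983°
Δλ = -1.1935°
y = sin Δλ · cos φ₂ = -0.006585
x = cos φ₁ sin φ₂ − sin φ₁ cos φ₂ cos Δλ = 0.054732
θ = atan2(y, x) = -6.8602° → 353.1398° (mod 360°)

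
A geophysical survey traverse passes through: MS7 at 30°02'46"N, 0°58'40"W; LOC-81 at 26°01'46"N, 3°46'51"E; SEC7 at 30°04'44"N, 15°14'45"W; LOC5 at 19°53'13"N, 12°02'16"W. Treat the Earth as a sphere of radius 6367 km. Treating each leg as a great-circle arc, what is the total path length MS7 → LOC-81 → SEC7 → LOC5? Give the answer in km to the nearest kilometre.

MS7: φ = +30.04611°, λ = -0.97778°
LOC-81: φ = +26.02944°, λ = +3.78083°
SEC7: φ = +30.07889°, λ = -15.24583°
LOC5: φ = +19.88694°, λ = -12.03778°
MS7→LOC-81: c = 0.101408 rad, d = 645.67 km
LOC-81→SEC7: c = 0.301060 rad, d = 1916.85 km
SEC7→LOC5: c = 0.184951 rad, d = 1177.58 km
Total = 645.67 + 1916.85 + 1177.58 = 3740.09 km

3740 km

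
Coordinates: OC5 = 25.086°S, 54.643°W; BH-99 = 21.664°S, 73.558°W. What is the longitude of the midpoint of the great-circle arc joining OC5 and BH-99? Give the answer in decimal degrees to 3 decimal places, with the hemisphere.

64.224°W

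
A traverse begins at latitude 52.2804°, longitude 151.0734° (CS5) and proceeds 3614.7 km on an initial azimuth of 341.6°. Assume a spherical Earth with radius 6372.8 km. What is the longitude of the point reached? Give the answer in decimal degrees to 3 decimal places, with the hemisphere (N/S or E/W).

δ = d/R = 3614.7/6372.8 = 0.567208 rad
φ₂ = arcsin(sin φ₁ cos δ + cos φ₁ sin δ cos θ)
   = arcsin(0.79101·0.84340 + 0.61180·0.53728·0.94888) = 78.25025°
λ₂ = λ₁ + atan2(sin θ sin δ cos φ₁, cos δ − sin φ₁ sin φ₂) = 94.68482°

94.685°E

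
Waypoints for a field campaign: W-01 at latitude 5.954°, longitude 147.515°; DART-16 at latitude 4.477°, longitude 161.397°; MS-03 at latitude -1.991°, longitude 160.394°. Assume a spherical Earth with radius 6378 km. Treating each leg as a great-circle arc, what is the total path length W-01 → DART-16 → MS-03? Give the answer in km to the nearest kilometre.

W-01→DART-16: c = 0.242645 rad, d = 1547.59 km
DART-16→MS-03: c = 0.114235 rad, d = 728.59 km
Total = 1547.59 + 728.59 = 2276.18 km

2276 km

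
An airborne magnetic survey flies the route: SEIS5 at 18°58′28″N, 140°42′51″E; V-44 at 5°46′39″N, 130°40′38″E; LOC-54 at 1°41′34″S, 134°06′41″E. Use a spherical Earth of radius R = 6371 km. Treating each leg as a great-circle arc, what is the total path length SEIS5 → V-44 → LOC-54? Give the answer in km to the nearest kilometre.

2740 km

SEIS5: φ = +18.97444°, λ = +140.71417°
V-44: φ = +5.77750°, λ = +130.67722°
LOC-54: φ = -1.69278°, λ = +134.11139°
SEIS5→V-44: c = 0.286667 rad, d = 1826.35 km
V-44→LOC-54: c = 0.143464 rad, d = 914.01 km
Total = 1826.35 + 914.01 = 2740.36 km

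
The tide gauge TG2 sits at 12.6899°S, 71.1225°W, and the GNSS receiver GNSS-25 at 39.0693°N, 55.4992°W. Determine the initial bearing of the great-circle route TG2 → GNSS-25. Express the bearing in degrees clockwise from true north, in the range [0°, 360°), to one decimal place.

15.0°

Δλ = 15.6233°
y = sin Δλ · cos φ₂ = 0.209089
x = cos φ₁ sin φ₂ − sin φ₁ cos φ₂ cos Δλ = 0.779115
θ = atan2(y, x) = 15.0224° → 15.0224° (mod 360°)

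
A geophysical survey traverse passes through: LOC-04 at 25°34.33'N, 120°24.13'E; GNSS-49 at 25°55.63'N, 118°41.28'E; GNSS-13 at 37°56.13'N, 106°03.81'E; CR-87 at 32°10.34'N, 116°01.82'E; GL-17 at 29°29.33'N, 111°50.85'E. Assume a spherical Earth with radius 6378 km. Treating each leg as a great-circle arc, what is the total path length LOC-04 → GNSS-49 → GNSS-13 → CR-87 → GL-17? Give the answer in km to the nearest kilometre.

3574 km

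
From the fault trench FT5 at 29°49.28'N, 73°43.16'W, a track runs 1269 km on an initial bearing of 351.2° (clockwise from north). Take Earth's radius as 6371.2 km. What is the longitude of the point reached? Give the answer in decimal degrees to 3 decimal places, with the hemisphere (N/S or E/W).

FT5: φ = +29.82133°, λ = -73.71933°
δ = d/R = 1269/6371.2 = 0.199178 rad
φ₂ = arcsin(sin φ₁ cos δ + cos φ₁ sin δ cos θ)
   = arcsin(0.49730·0.98023 + 0.86758·0.19786·0.98823) = 41.07959°
λ₂ = λ₁ + atan2(sin θ sin δ cos φ₁, cos δ − sin φ₁ sin φ₂) = -76.02078°

76.021°W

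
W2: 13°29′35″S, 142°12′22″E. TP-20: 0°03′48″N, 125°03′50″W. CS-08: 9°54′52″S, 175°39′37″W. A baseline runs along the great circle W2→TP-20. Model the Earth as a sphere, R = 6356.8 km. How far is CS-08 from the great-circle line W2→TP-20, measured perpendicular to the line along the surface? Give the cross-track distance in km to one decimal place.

61.4 km

W2: φ = -13.49306°, λ = +142.20611°
TP-20: φ = +0.06333°, λ = -125.06389°
CS-08: φ = -9.91444°, λ = -175.66028°
δ₁₃ = central angle W2→CS-08 = 0.721951 rad  (haversine)
θ₁₃ = bearing W2→CS-08 = 89.738°,  θ₁₂ = bearing W2→TP-20 = 90.576°
dₓₜ = R·arcsin(sin δ₁₃ · sin(θ₁₃ − θ₁₂)) = 6356.8·arcsin(0.66085·sin(-0.838°)) = -61.429 km
|dₓₜ| = 61.429 km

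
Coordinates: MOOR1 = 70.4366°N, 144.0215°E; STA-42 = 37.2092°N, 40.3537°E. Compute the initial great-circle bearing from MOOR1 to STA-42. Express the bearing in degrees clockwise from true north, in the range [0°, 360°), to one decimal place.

296.1°

Δλ = -103.6678°
y = sin Δλ · cos φ₂ = -0.773879
x = cos φ₁ sin φ₂ − sin φ₁ cos φ₂ cos Δλ = 0.379819
θ = atan2(y, x) = -63.8582° → 296.1418° (mod 360°)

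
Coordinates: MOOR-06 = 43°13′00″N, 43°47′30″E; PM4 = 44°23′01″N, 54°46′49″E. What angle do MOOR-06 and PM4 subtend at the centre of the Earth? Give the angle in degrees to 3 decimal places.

MOOR-06: φ = +43.21667°, λ = +43.79167°
PM4: φ = +44.38361°, λ = +54.78028°
Δφ = 1.1669°,  Δλ = 10.9886°
a = sin²(Δφ/2) + cos φ₁ cos φ₂ sin²(Δλ/2) = 0.004878
c = 2·arcsin(√a) = 0.139805 rad = 8.0102°

8.010°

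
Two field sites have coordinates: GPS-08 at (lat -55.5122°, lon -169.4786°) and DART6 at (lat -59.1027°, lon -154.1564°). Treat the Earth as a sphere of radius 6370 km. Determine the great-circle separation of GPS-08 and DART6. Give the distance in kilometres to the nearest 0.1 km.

Δφ = -3.5905°,  Δλ = 15.3222°
a = sin²(Δφ/2) + cos φ₁ cos φ₂ sin²(Δλ/2) = 0.006149
c = 2·arcsin(√a) = 0.156992 rad = 8.9950°
d = R·c = 6370 × 0.156992 = 1000.0 km

1000.0 km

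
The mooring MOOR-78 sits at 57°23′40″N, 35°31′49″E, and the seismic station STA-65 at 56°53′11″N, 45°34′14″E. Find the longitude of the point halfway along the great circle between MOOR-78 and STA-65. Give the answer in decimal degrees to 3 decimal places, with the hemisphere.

40.585°E

MOOR-78: φ = +57.39444°, λ = +35.53028°
STA-65: φ = +56.88639°, λ = +45.57056°
Bx = cos φ₂ cos Δλ = 0.537935,  By = cos φ₂ sin Δλ = 0.095242
φₘ = atan2(sin φ₁ + sin φ₂, √((cos φ₁ + Bx)² + By²)) = 57.24070°
λₘ = λ₁ + atan2(By, cos φ₁ + Bx) = 40.58496°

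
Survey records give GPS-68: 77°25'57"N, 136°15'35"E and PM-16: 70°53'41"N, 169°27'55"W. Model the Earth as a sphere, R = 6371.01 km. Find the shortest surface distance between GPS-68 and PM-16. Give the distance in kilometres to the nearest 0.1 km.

1718.0 km

GPS-68: φ = +77.43250°, λ = +136.25972°
PM-16: φ = +70.89472°, λ = -169.46528°
Δφ = -6.5378°,  Δλ = 54.2750°
a = sin²(Δφ/2) + cos φ₁ cos φ₂ sin²(Δλ/2) = 0.018069
c = 2·arcsin(√a) = 0.269655 rad = 15.4501°
d = R·c = 6371.01 × 0.269655 = 1718.0 km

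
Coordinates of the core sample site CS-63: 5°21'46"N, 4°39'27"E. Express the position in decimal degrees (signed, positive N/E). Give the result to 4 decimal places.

lat: 5.3628° N → +5.3628°
lon: 4.6575° E → +4.6575°

+5.3628°, +4.6575°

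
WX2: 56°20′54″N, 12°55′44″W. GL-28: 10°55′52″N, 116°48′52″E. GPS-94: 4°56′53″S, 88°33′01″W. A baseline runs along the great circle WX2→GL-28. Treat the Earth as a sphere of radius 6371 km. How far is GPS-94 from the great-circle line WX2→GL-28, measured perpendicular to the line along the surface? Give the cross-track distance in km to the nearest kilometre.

WX2: φ = +56.34833°, λ = -12.92889°
GL-28: φ = +10.93111°, λ = +116.81444°
GPS-94: φ = -4.94806°, λ = -88.55028°
δ₁₃ = central angle WX2→GPS-94 = 1.505452 rad  (haversine)
θ₁₃ = bearing WX2→GPS-94 = 255.269°,  θ₁₂ = bearing WX2→GL-28 = 50.262°
dₓₜ = R·arcsin(sin δ₁₃ · sin(θ₁₃ − θ₁₂)) = 6371·arcsin(0.99787·sin(205.007°)) = -2774.318 km
|dₓₜ| = 2774.318 km

2774 km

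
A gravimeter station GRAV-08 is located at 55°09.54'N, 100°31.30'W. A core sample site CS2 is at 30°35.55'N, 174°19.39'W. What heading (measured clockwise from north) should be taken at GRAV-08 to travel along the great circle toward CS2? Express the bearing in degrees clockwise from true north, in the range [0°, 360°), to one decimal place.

276.5°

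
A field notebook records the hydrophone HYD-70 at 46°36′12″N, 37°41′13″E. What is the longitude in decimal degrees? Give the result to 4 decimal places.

37° + 41′/60 + 13″/3600 = 37 + 0.68333 + 0.00361 = 37.6869°

37.6869°E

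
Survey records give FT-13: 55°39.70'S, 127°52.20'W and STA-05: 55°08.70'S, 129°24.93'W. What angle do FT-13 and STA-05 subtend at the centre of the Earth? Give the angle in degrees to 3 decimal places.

1.018°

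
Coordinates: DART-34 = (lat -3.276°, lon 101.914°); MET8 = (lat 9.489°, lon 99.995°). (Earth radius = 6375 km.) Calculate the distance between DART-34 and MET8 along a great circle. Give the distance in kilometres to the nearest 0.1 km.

1436.1 km

Δφ = 12.7650°,  Δλ = -1.9190°
a = sin²(Δφ/2) + cos φ₁ cos φ₂ sin²(Δλ/2) = 0.012634
c = 2·arcsin(√a) = 0.225277 rad = 12.9074°
d = R·c = 6375 × 0.225277 = 1436.1 km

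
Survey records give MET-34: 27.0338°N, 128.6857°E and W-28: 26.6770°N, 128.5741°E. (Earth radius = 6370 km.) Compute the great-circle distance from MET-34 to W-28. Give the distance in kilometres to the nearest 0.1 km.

41.2 km

Δφ = -0.3568°,  Δλ = -0.1116°
a = sin²(Δφ/2) + cos φ₁ cos φ₂ sin²(Δλ/2) = 0.000010
c = 2·arcsin(√a) = 0.006465 rad = 0.3704°
d = R·c = 6370 × 0.006465 = 41.2 km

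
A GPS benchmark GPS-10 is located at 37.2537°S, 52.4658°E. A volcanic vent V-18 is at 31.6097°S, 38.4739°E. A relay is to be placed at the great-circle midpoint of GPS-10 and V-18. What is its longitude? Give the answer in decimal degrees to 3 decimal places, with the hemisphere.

45.232°E

Bx = cos φ₂ cos Δλ = 0.826370,  By = cos φ₂ sin Δλ = -0.205913
φₘ = atan2(sin φ₁ + sin φ₂, √((cos φ₁ + Bx)² + By²)) = -34.63142°
λₘ = λ₁ + atan2(By, cos φ₁ + Bx) = 45.23226°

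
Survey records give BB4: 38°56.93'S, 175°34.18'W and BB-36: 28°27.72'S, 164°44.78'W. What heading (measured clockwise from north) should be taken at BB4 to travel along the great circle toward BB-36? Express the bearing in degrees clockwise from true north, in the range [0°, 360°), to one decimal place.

43.8°

BB4: φ = -38.94883°, λ = -175.56967°
BB-36: φ = -28.46200°, λ = -164.74633°
Δλ = 10.8233°
y = sin Δλ · cos φ₂ = 0.165085
x = cos φ₁ sin φ₂ − sin φ₁ cos φ₂ cos Δλ = 0.172178
θ = atan2(y, x) = 43.7951° → 43.7951° (mod 360°)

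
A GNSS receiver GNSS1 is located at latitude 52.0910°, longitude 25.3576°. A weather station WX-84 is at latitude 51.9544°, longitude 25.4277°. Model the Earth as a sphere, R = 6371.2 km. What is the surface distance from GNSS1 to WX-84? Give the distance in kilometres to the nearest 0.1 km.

Δφ = -0.1366°,  Δλ = 0.0701°
a = sin²(Δφ/2) + cos φ₁ cos φ₂ sin²(Δλ/2) = 0.000002
c = 2·arcsin(√a) = 0.002500 rad = 0.1432°
d = R·c = 6371.2 × 0.002500 = 15.9 km

15.9 km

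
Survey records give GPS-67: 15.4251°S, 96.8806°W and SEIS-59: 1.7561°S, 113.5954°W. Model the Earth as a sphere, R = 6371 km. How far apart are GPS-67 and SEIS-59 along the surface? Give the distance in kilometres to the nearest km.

Δφ = 13.6690°,  Δλ = -16.7148°
a = sin²(Δφ/2) + cos φ₁ cos φ₂ sin²(Δλ/2) = 0.034517
c = 2·arcsin(√a) = 0.373745 rad = 21.4140°
d = R·c = 6371 × 0.373745 = 2381.1 km

2381 km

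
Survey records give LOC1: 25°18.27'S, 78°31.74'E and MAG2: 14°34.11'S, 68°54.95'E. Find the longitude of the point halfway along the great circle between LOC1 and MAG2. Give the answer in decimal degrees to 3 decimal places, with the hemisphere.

73.558°E

LOC1: φ = -25.30450°, λ = +78.52900°
MAG2: φ = -14.56850°, λ = +68.91583°
Bx = cos φ₂ cos Δλ = 0.954257,  By = cos φ₂ sin Δλ = -0.161626
φₘ = atan2(sin φ₁ + sin φ₂, √((cos φ₁ + Bx)² + By²)) = -20.00121°
λₘ = λ₁ + atan2(By, cos φ₁ + Bx) = 73.55821°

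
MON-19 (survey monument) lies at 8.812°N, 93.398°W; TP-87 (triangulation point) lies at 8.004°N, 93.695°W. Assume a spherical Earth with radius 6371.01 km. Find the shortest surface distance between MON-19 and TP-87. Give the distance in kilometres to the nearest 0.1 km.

Δφ = -0.8080°,  Δλ = -0.2970°
a = sin²(Δφ/2) + cos φ₁ cos φ₂ sin²(Δλ/2) = 0.000056
c = 2·arcsin(√a) = 0.015006 rad = 0.8598°
d = R·c = 6371.01 × 0.015006 = 95.6 km

95.6 km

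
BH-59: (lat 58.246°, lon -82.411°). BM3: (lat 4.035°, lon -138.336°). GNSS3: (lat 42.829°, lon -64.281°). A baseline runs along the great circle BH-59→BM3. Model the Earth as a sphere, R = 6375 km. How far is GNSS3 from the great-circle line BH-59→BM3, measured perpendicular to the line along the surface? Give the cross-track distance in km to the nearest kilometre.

2039 km

δ₁₃ = central angle BH-59→GNSS3 = 0.333646 rad  (haversine)
θ₁₃ = bearing BH-59→GNSS3 = 135.825°,  θ₁₂ = bearing BH-59→BM3 = 242.061°
dₓₜ = R·arcsin(sin δ₁₃ · sin(θ₁₃ − θ₁₂)) = 6375·arcsin(0.32749·sin(-106.236°)) = -2039.080 km
|dₓₜ| = 2039.080 km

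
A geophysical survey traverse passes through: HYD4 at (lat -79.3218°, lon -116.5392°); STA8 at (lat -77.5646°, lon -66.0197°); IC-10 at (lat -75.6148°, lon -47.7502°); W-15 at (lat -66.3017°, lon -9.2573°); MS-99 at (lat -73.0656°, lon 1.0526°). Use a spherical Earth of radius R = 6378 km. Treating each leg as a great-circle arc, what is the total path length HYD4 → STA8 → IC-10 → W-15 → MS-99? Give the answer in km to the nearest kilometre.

4161 km

HYD4→STA8: c = 0.173431 rad, d = 1106.14 km
STA8→IC-10: c = 0.080963 rad, d = 516.38 km
IC-10→W-15: c = 0.264898 rad, d = 1689.52 km
W-15→MS-99: c = 0.133142 rad, d = 849.18 km
Total = 1106.14 + 516.38 + 1689.52 + 849.18 = 4161.22 km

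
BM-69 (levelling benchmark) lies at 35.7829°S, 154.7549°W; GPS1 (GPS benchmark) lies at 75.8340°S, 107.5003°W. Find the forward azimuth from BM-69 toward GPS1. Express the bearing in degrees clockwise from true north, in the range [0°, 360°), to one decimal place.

165.4°

Δλ = 47.2546°
y = sin Δλ · cos φ₂ = 0.179726
x = cos φ₁ sin φ₂ − sin φ₁ cos φ₂ cos Δλ = -0.689442
θ = atan2(y, x) = 165.3892° → 165.3892° (mod 360°)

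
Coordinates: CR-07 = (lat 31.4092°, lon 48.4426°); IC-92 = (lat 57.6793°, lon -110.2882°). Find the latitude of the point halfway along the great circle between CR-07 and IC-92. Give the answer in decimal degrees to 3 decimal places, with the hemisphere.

73.499°N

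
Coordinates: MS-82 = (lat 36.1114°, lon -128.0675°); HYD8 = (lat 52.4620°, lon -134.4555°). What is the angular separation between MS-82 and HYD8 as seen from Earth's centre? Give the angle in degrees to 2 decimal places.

16.96°

Δφ = 16.3506°,  Δλ = -6.3880°
a = sin²(Δφ/2) + cos φ₁ cos φ₂ sin²(Δλ/2) = 0.021750
c = 2·arcsin(√a) = 0.296034 rad = 16.9615°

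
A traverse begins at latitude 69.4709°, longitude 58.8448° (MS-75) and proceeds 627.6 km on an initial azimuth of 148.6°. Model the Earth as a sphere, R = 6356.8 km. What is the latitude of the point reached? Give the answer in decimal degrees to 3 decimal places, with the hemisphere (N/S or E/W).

64.479°N

δ = d/R = 627.6/6356.8 = 0.098729 rad
φ₂ = arcsin(sin φ₁ cos δ + cos φ₁ sin δ cos θ)
   = arcsin(0.93649·0.99513 + 0.35068·0.09857·-0.85355) = 64.47929°
λ₂ = λ₁ + atan2(sin θ sin δ cos φ₁, cos δ − sin φ₁ sin φ₂) = 65.69065°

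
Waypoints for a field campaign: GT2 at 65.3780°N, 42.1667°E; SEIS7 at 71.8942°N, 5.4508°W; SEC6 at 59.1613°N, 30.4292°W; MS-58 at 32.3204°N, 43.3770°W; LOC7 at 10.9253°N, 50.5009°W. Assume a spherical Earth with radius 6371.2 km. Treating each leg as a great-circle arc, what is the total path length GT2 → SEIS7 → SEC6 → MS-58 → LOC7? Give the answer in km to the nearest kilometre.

9417 km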